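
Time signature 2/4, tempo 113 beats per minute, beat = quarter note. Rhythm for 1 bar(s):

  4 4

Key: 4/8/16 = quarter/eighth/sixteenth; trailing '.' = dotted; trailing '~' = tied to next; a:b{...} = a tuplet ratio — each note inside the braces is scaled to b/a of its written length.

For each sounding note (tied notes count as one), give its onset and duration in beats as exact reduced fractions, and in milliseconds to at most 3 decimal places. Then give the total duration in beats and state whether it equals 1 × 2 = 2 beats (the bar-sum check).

1) 0.0ms=0b +530.973ms=1b
2) 530.973ms=1b +530.973ms=1b
Σ=2b of 2 (113bpm 2/4) — PASS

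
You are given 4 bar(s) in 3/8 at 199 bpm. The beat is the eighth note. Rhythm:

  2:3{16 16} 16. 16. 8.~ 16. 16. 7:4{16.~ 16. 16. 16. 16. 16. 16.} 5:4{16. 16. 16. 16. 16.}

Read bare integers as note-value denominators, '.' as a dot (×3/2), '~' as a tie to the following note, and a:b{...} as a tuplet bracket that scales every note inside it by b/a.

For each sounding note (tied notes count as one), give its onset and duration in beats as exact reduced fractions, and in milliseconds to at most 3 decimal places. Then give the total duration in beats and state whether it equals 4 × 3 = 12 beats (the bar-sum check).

1) 0.0ms=0b +226.131ms=3/4b
2) 226.131ms=3/4b +226.131ms=3/4b
3) 452.261ms=3/2b +226.131ms=3/4b
4) 678.392ms=9/4b +226.131ms=3/4b
5) 904.523ms=3b +678.392ms=9/4b
6) 1582.915ms=21/4b +226.131ms=3/4b
7) 1809.045ms=6b +258.435ms=6/7b
8) 2067.48ms=48/7b +129.218ms=3/7b
9) 2196.698ms=51/7b +129.218ms=3/7b
10) 2325.915ms=54/7b +129.218ms=3/7b
11) 2455.133ms=57/7b +129.218ms=3/7b
12) 2584.35ms=60/7b +129.218ms=3/7b
13) 2713.568ms=9b +180.905ms=3/5b
14) 2894.472ms=48/5b +180.905ms=3/5b
15) 3075.377ms=51/5b +180.905ms=3/5b
16) 3256.281ms=54/5b +180.905ms=3/5b
17) 3437.186ms=57/5b +180.905ms=3/5b
Σ=12b of 12 (199bpm 3/8) — PASS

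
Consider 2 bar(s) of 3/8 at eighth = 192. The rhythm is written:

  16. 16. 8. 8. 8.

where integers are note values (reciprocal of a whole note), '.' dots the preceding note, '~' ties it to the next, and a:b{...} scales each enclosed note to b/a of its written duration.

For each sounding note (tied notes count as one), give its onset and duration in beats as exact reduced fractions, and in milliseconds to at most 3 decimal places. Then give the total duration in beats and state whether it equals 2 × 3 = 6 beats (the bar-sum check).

1) 0.0ms=0b +234.375ms=3/4b
2) 234.375ms=3/4b +234.375ms=3/4b
3) 468.75ms=3/2b +468.75ms=3/2b
4) 937.5ms=3b +468.75ms=3/2b
5) 1406.25ms=9/2b +468.75ms=3/2b
Σ=6b of 6 (192bpm 3/8) — PASS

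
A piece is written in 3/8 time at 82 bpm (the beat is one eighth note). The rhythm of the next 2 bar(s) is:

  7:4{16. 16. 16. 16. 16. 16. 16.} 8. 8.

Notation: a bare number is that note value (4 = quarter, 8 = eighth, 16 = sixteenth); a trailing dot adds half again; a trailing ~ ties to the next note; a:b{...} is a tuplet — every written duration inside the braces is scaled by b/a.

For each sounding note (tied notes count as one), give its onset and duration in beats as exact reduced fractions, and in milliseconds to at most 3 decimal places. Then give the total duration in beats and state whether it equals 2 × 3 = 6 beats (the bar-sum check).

1) 0.0ms=0b +313.589ms=3/7b
2) 313.589ms=3/7b +313.589ms=3/7b
3) 627.178ms=6/7b +313.589ms=3/7b
4) 940.767ms=9/7b +313.589ms=3/7b
5) 1254.355ms=12/7b +313.589ms=3/7b
6) 1567.944ms=15/7b +313.589ms=3/7b
7) 1881.533ms=18/7b +313.589ms=3/7b
8) 2195.122ms=3b +1097.561ms=3/2b
9) 3292.683ms=9/2b +1097.561ms=3/2b
Σ=6b of 6 (82bpm 3/8) — PASS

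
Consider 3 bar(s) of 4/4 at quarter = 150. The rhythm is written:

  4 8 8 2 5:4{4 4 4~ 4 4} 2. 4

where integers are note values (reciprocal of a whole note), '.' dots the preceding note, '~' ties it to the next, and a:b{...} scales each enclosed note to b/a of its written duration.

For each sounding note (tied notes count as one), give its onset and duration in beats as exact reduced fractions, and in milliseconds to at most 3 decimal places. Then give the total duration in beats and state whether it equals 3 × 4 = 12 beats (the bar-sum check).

1) 0.0ms=0b +400.0ms=1b
2) 400.0ms=1b +200.0ms=1/2b
3) 600.0ms=3/2b +200.0ms=1/2b
4) 800.0ms=2b +800.0ms=2b
5) 1600.0ms=4b +320.0ms=4/5b
6) 1920.0ms=24/5b +320.0ms=4/5b
7) 2240.0ms=28/5b +640.0ms=8/5b
8) 2880.0ms=36/5b +320.0ms=4/5b
9) 3200.0ms=8b +1200.0ms=3b
10) 4400.0ms=11b +400.0ms=1b
Σ=12b of 12 (150bpm 4/4) — PASS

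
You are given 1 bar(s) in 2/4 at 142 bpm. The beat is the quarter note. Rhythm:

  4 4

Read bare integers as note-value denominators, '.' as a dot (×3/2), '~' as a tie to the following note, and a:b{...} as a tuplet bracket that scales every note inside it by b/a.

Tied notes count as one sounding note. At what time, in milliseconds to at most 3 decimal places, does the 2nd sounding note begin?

1. 0.0ms @ 0 + 422.535ms (1)
2. 422.535ms @ 1 + 422.535ms (1)

note 2 onset = 1b = 422.535ms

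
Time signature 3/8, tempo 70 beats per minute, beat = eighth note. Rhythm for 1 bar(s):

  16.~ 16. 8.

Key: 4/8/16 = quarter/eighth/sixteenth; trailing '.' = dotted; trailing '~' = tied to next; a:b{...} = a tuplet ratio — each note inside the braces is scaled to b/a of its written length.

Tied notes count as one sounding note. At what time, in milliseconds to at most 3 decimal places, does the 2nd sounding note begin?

1. 0.0ms @ 0 + 1285.714ms (3/2)
2. 1285.714ms @ 3/2 + 1285.714ms (3/2)

note 2 onset = 3/2b = 1285.714ms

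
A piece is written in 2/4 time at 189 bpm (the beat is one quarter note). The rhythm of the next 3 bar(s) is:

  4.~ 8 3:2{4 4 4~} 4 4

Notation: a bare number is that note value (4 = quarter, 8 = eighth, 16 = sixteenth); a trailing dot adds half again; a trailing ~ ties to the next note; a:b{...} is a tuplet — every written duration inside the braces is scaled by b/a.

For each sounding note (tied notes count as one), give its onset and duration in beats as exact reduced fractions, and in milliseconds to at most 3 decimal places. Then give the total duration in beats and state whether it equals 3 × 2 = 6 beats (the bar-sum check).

1) 0.0ms=0b +634.921ms=2b
2) 634.921ms=2b +211.64ms=2/3b
3) 846.561ms=8/3b +211.64ms=2/3b
4) 1058.201ms=10/3b +529.101ms=5/3b
5) 1587.302ms=5b +317.46ms=1b
Σ=6b of 6 (189bpm 2/4) — PASS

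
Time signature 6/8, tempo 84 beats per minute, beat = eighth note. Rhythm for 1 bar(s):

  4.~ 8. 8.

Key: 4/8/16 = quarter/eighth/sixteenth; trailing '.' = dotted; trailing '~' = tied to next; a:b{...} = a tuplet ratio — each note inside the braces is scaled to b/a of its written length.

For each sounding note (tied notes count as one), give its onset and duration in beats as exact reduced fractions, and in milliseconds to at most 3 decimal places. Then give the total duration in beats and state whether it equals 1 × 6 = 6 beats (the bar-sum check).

1) 0.0ms=0b +3214.286ms=9/2b
2) 3214.286ms=9/2b +1071.429ms=3/2b
Σ=6b of 6 (84bpm 6/8) — PASS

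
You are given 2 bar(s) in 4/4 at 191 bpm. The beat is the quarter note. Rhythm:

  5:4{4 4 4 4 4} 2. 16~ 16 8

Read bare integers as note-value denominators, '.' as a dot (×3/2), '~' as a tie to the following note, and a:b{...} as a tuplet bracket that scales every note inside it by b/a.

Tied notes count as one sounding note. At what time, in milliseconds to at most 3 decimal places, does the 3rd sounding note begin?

note 3 onset = 8/5b = 502.618ms

1. 0.0ms @ 0 + 251.309ms (4/5)
2. 251.309ms @ 4/5 + 251.309ms (4/5)
3. 502.618ms @ 8/5 + 251.309ms (4/5)
4. 753.927ms @ 12/5 + 251.309ms (4/5)
5. 1005.236ms @ 16/5 + 251.309ms (4/5)
6. 1256.545ms @ 4 + 942.408ms (3)
7. 2198.953ms @ 7 + 157.068ms (1/2)
8. 2356.021ms @ 15/2 + 157.068ms (1/2)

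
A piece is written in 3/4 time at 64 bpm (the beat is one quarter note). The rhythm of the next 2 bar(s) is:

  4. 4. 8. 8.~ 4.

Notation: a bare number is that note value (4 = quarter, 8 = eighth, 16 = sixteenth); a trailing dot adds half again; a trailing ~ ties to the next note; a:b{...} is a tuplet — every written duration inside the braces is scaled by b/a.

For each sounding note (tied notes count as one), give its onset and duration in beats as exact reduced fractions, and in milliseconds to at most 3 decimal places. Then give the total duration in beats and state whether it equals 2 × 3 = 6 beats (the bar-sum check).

1) 0.0ms=0b +1406.25ms=3/2b
2) 1406.25ms=3/2b +1406.25ms=3/2b
3) 2812.5ms=3b +703.125ms=3/4b
4) 3515.625ms=15/4b +2109.375ms=9/4b
Σ=6b of 6 (64bpm 3/4) — PASS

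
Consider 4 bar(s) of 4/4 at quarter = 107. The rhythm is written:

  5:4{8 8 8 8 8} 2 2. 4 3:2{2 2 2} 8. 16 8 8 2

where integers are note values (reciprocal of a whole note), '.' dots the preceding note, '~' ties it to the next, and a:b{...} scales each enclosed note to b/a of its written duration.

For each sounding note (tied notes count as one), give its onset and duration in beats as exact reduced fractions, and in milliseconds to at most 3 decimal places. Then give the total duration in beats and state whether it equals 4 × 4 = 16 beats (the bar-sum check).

1) 0.0ms=0b +224.299ms=2/5b
2) 224.299ms=2/5b +224.299ms=2/5b
3) 448.598ms=4/5b +224.299ms=2/5b
4) 672.897ms=6/5b +224.299ms=2/5b
5) 897.196ms=8/5b +224.299ms=2/5b
6) 1121.495ms=2b +1121.495ms=2b
7) 2242.991ms=4b +1682.243ms=3b
8) 3925.234ms=7b +560.748ms=1b
9) 4485.981ms=8b +747.664ms=4/3b
10) 5233.645ms=28/3b +747.664ms=4/3b
11) 5981.308ms=32/3b +747.664ms=4/3b
12) 6728.972ms=12b +420.561ms=3/4b
13) 7149.533ms=51/4b +140.187ms=1/4b
14) 7289.72ms=13b +280.374ms=1/2b
15) 7570.093ms=27/2b +280.374ms=1/2b
16) 7850.467ms=14b +1121.495ms=2b
Σ=16b of 16 (107bpm 4/4) — PASS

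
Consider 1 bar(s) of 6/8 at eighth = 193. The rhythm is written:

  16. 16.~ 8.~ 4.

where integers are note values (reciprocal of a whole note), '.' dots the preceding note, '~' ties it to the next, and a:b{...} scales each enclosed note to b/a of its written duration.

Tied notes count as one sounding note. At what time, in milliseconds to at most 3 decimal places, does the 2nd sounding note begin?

note 2 onset = 3/4b = 233.161ms

1. 0.0ms @ 0 + 233.161ms (3/4)
2. 233.161ms @ 3/4 + 1632.124ms (21/4)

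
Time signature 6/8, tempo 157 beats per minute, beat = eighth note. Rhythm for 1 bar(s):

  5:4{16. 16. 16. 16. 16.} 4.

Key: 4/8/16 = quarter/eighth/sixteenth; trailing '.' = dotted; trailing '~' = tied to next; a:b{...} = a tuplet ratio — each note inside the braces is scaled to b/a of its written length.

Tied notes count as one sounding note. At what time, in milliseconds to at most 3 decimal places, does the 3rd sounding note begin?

note 3 onset = 6/5b = 458.599ms

1. 0.0ms @ 0 + 229.299ms (3/5)
2. 229.299ms @ 3/5 + 229.299ms (3/5)
3. 458.599ms @ 6/5 + 229.299ms (3/5)
4. 687.898ms @ 9/5 + 229.299ms (3/5)
5. 917.197ms @ 12/5 + 229.299ms (3/5)
6. 1146.497ms @ 3 + 1146.497ms (3)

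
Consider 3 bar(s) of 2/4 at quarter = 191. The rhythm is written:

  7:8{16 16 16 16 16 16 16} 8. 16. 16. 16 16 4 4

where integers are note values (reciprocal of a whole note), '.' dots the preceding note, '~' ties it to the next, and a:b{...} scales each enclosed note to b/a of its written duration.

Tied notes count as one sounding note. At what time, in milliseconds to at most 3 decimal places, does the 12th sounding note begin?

1. 0.0ms @ 0 + 89.753ms (2/7)
2. 89.753ms @ 2/7 + 89.753ms (2/7)
3. 179.506ms @ 4/7 + 89.753ms (2/7)
4. 269.26ms @ 6/7 + 89.753ms (2/7)
5. 359.013ms @ 8/7 + 89.753ms (2/7)
6. 448.766ms @ 10/7 + 89.753ms (2/7)
7. 538.519ms @ 12/7 + 89.753ms (2/7)
8. 628.272ms @ 2 + 235.602ms (3/4)
9. 863.874ms @ 11/4 + 117.801ms (3/8)
10. 981.675ms @ 25/8 + 117.801ms (3/8)
11. 1099.476ms @ 7/2 + 78.534ms (1/4)
12. 1178.01ms @ 15/4 + 78.534ms (1/4)
13. 1256.545ms @ 4 + 314.136ms (1)
14. 1570.681ms @ 5 + 314.136ms (1)

note 12 onset = 15/4b = 1178.01ms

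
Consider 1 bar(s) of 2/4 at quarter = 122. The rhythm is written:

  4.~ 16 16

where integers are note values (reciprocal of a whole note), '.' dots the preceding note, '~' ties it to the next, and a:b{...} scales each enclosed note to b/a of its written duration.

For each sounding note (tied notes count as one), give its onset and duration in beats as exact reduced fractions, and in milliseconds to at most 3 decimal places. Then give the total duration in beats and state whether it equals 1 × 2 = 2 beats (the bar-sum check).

1) 0.0ms=0b +860.656ms=7/4b
2) 860.656ms=7/4b +122.951ms=1/4b
Σ=2b of 2 (122bpm 2/4) — PASS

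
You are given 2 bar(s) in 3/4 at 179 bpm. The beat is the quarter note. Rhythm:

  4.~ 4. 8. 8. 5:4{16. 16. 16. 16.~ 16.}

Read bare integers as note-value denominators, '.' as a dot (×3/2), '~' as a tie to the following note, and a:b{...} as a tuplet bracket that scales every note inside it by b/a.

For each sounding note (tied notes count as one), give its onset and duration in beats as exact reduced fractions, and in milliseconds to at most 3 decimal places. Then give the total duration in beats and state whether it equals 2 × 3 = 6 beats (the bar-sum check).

1) 0.0ms=0b +1005.587ms=3b
2) 1005.587ms=3b +251.397ms=3/4b
3) 1256.983ms=15/4b +251.397ms=3/4b
4) 1508.38ms=9/2b +100.559ms=3/10b
5) 1608.939ms=24/5b +100.559ms=3/10b
6) 1709.497ms=51/10b +100.559ms=3/10b
7) 1810.056ms=27/5b +201.117ms=3/5b
Σ=6b of 6 (179bpm 3/4) — PASS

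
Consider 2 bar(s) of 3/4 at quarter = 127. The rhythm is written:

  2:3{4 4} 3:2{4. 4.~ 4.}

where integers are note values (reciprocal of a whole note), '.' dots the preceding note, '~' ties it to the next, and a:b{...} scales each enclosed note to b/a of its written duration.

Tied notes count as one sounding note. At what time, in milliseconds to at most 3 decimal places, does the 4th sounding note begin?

1. 0.0ms @ 0 + 708.661ms (3/2)
2. 708.661ms @ 3/2 + 708.661ms (3/2)
3. 1417.323ms @ 3 + 472.441ms (1)
4. 1889.764ms @ 4 + 944.882ms (2)

note 4 onset = 4b = 1889.764ms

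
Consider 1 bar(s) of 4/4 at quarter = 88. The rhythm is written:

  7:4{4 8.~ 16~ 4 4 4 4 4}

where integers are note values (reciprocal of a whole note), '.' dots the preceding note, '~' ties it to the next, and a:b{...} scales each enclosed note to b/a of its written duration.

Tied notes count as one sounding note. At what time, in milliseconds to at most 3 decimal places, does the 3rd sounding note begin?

note 3 onset = 12/7b = 1168.831ms

1. 0.0ms @ 0 + 389.61ms (4/7)
2. 389.61ms @ 4/7 + 779.221ms (8/7)
3. 1168.831ms @ 12/7 + 389.61ms (4/7)
4. 1558.442ms @ 16/7 + 389.61ms (4/7)
5. 1948.052ms @ 20/7 + 389.61ms (4/7)
6. 2337.662ms @ 24/7 + 389.61ms (4/7)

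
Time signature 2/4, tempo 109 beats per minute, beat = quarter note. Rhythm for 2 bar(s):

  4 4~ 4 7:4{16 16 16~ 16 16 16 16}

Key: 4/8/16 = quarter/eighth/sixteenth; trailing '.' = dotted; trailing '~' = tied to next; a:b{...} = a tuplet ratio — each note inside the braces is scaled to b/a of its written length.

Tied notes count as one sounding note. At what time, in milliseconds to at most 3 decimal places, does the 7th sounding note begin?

1. 0.0ms @ 0 + 550.459ms (1)
2. 550.459ms @ 1 + 1100.917ms (2)
3. 1651.376ms @ 3 + 78.637ms (1/7)
4. 1730.013ms @ 22/7 + 78.637ms (1/7)
5. 1808.65ms @ 23/7 + 157.274ms (2/7)
6. 1965.924ms @ 25/7 + 78.637ms (1/7)
7. 2044.561ms @ 26/7 + 78.637ms (1/7)
8. 2123.198ms @ 27/7 + 78.637ms (1/7)

note 7 onset = 26/7b = 2044.561ms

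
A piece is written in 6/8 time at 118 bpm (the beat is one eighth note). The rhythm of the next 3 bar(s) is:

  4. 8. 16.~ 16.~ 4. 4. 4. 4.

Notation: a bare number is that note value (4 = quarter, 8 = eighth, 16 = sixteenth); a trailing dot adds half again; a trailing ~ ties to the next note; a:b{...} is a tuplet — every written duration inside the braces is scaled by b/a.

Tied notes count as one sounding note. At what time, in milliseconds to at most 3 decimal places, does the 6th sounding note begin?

note 6 onset = 15b = 7627.119ms

1. 0.0ms @ 0 + 1525.424ms (3)
2. 1525.424ms @ 3 + 762.712ms (3/2)
3. 2288.136ms @ 9/2 + 2288.136ms (9/2)
4. 4576.271ms @ 9 + 1525.424ms (3)
5. 6101.695ms @ 12 + 1525.424ms (3)
6. 7627.119ms @ 15 + 1525.424ms (3)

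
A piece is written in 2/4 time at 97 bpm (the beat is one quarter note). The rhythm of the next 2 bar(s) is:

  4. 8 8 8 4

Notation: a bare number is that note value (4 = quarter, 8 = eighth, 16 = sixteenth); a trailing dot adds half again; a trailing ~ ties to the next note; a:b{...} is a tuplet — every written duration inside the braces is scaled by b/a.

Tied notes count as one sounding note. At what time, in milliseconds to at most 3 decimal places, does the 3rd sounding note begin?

1. 0.0ms @ 0 + 927.835ms (3/2)
2. 927.835ms @ 3/2 + 309.278ms (1/2)
3. 1237.113ms @ 2 + 309.278ms (1/2)
4. 1546.392ms @ 5/2 + 309.278ms (1/2)
5. 1855.67ms @ 3 + 618.557ms (1)

note 3 onset = 2b = 1237.113ms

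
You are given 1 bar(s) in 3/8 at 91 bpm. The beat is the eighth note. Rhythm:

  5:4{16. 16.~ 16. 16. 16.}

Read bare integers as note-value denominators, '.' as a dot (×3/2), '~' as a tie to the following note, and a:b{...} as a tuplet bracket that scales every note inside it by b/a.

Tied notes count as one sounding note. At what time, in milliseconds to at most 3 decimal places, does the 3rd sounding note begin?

1. 0.0ms @ 0 + 395.604ms (3/5)
2. 395.604ms @ 3/5 + 791.209ms (6/5)
3. 1186.813ms @ 9/5 + 395.604ms (3/5)
4. 1582.418ms @ 12/5 + 395.604ms (3/5)

note 3 onset = 9/5b = 1186.813ms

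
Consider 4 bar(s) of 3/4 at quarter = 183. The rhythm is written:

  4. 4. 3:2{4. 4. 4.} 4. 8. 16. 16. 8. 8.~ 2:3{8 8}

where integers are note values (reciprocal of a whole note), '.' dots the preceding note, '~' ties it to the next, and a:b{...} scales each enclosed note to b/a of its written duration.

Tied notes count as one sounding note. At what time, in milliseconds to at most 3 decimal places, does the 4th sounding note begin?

note 4 onset = 4b = 1311.475ms

1. 0.0ms @ 0 + 491.803ms (3/2)
2. 491.803ms @ 3/2 + 491.803ms (3/2)
3. 983.607ms @ 3 + 327.869ms (1)
4. 1311.475ms @ 4 + 327.869ms (1)
5. 1639.344ms @ 5 + 327.869ms (1)
6. 1967.213ms @ 6 + 491.803ms (3/2)
7. 2459.016ms @ 15/2 + 245.902ms (3/4)
8. 2704.918ms @ 33/4 + 122.951ms (3/8)
9. 2827.869ms @ 69/8 + 122.951ms (3/8)
10. 2950.82ms @ 9 + 245.902ms (3/4)
11. 3196.721ms @ 39/4 + 491.803ms (3/2)
12. 3688.525ms @ 45/4 + 245.902ms (3/4)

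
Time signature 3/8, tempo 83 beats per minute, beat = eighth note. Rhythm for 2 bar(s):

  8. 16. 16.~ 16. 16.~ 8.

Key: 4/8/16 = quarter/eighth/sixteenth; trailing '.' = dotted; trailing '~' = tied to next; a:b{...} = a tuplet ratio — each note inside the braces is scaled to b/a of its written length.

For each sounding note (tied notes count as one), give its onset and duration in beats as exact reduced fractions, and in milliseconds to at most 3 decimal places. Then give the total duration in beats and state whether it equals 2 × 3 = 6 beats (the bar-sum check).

1) 0.0ms=0b +1084.337ms=3/2b
2) 1084.337ms=3/2b +542.169ms=3/4b
3) 1626.506ms=9/4b +1084.337ms=3/2b
4) 2710.843ms=15/4b +1626.506ms=9/4b
Σ=6b of 6 (83bpm 3/8) — PASS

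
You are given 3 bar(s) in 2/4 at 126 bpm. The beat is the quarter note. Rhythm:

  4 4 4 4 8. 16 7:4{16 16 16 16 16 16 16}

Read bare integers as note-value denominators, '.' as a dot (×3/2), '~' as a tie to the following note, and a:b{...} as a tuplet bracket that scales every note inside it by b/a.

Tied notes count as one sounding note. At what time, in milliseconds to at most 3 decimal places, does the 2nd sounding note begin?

note 2 onset = 1b = 476.19ms

1. 0.0ms @ 0 + 476.19ms (1)
2. 476.19ms @ 1 + 476.19ms (1)
3. 952.381ms @ 2 + 476.19ms (1)
4. 1428.571ms @ 3 + 476.19ms (1)
5. 1904.762ms @ 4 + 357.143ms (3/4)
6. 2261.905ms @ 19/4 + 119.048ms (1/4)
7. 2380.952ms @ 5 + 68.027ms (1/7)
8. 2448.98ms @ 36/7 + 68.027ms (1/7)
9. 2517.007ms @ 37/7 + 68.027ms (1/7)
10. 2585.034ms @ 38/7 + 68.027ms (1/7)
11. 2653.061ms @ 39/7 + 68.027ms (1/7)
12. 2721.088ms @ 40/7 + 68.027ms (1/7)
13. 2789.116ms @ 41/7 + 68.027ms (1/7)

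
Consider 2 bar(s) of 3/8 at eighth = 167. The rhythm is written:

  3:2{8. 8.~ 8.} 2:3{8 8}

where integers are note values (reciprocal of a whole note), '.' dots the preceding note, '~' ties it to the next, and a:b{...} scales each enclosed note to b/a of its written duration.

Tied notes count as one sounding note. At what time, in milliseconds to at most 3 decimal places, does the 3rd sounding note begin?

1. 0.0ms @ 0 + 359.281ms (1)
2. 359.281ms @ 1 + 718.563ms (2)
3. 1077.844ms @ 3 + 538.922ms (3/2)
4. 1616.766ms @ 9/2 + 538.922ms (3/2)

note 3 onset = 3b = 1077.844ms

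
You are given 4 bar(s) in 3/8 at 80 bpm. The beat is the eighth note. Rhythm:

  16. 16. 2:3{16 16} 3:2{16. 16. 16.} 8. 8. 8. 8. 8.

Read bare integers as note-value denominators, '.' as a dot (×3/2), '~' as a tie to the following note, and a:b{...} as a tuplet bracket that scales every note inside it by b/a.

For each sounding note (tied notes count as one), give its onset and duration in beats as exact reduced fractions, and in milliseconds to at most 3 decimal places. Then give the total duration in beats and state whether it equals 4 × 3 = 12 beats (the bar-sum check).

1) 0.0ms=0b +562.5ms=3/4b
2) 562.5ms=3/4b +562.5ms=3/4b
3) 1125.0ms=3/2b +562.5ms=3/4b
4) 1687.5ms=9/4b +562.5ms=3/4b
5) 2250.0ms=3b +375.0ms=1/2b
6) 2625.0ms=7/2b +375.0ms=1/2b
7) 3000.0ms=4b +375.0ms=1/2b
8) 3375.0ms=9/2b +1125.0ms=3/2b
9) 4500.0ms=6b +1125.0ms=3/2b
10) 5625.0ms=15/2b +1125.0ms=3/2b
11) 6750.0ms=9b +1125.0ms=3/2b
12) 7875.0ms=21/2b +1125.0ms=3/2b
Σ=12b of 12 (80bpm 3/8) — PASS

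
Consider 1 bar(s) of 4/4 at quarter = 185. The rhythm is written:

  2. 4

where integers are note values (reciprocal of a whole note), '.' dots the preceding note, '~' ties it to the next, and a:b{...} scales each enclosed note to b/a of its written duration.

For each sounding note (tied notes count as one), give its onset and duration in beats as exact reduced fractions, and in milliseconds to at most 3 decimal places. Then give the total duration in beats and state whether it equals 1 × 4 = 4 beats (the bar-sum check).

1) 0.0ms=0b +972.973ms=3b
2) 972.973ms=3b +324.324ms=1b
Σ=4b of 4 (185bpm 4/4) — PASS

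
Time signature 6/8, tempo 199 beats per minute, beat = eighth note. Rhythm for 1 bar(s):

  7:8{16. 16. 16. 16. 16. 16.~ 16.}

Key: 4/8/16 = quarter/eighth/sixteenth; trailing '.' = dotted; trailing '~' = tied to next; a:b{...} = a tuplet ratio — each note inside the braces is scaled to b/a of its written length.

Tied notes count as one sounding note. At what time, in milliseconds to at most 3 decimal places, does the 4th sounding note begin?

note 4 onset = 18/7b = 775.305ms

1. 0.0ms @ 0 + 258.435ms (6/7)
2. 258.435ms @ 6/7 + 258.435ms (6/7)
3. 516.87ms @ 12/7 + 258.435ms (6/7)
4. 775.305ms @ 18/7 + 258.435ms (6/7)
5. 1033.74ms @ 24/7 + 258.435ms (6/7)
6. 1292.175ms @ 30/7 + 516.87ms (12/7)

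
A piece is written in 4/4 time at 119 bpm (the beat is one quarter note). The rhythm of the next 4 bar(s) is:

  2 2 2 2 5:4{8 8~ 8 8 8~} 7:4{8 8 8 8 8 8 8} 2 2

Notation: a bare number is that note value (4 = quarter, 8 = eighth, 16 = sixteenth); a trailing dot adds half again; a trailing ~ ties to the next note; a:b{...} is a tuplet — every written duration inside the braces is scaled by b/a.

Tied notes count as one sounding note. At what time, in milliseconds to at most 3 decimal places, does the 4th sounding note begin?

note 4 onset = 6b = 3025.21ms

1. 0.0ms @ 0 + 1008.403ms (2)
2. 1008.403ms @ 2 + 1008.403ms (2)
3. 2016.807ms @ 4 + 1008.403ms (2)
4. 3025.21ms @ 6 + 1008.403ms (2)
5. 4033.613ms @ 8 + 201.681ms (2/5)
6. 4235.294ms @ 42/5 + 403.361ms (4/5)
7. 4638.655ms @ 46/5 + 201.681ms (2/5)
8. 4840.336ms @ 48/5 + 345.738ms (24/35)
9. 5186.074ms @ 72/7 + 144.058ms (2/7)
10. 5330.132ms @ 74/7 + 144.058ms (2/7)
11. 5474.19ms @ 76/7 + 144.058ms (2/7)
12. 5618.247ms @ 78/7 + 144.058ms (2/7)
13. 5762.305ms @ 80/7 + 144.058ms (2/7)
14. 5906.363ms @ 82/7 + 144.058ms (2/7)
15. 6050.42ms @ 12 + 1008.403ms (2)
16. 7058.824ms @ 14 + 1008.403ms (2)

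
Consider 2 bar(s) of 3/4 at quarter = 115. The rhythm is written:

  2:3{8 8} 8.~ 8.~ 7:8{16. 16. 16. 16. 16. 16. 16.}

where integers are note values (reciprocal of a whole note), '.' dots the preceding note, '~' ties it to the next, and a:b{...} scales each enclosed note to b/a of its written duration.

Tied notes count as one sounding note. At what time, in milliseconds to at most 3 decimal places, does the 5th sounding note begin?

note 5 onset = 27/7b = 2012.422ms

1. 0.0ms @ 0 + 391.304ms (3/4)
2. 391.304ms @ 3/4 + 391.304ms (3/4)
3. 782.609ms @ 3/2 + 1006.211ms (27/14)
4. 1788.82ms @ 24/7 + 223.602ms (3/7)
5. 2012.422ms @ 27/7 + 223.602ms (3/7)
6. 2236.025ms @ 30/7 + 223.602ms (3/7)
7. 2459.627ms @ 33/7 + 223.602ms (3/7)
8. 2683.23ms @ 36/7 + 223.602ms (3/7)
9. 2906.832ms @ 39/7 + 223.602ms (3/7)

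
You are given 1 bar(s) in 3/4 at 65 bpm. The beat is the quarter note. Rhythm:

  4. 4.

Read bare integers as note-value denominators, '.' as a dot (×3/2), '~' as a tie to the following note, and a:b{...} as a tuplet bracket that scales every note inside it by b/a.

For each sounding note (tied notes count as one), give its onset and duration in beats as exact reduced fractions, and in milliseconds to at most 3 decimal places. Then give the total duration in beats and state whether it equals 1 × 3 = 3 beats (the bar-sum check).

1) 0.0ms=0b +1384.615ms=3/2b
2) 1384.615ms=3/2b +1384.615ms=3/2b
Σ=3b of 3 (65bpm 3/4) — PASS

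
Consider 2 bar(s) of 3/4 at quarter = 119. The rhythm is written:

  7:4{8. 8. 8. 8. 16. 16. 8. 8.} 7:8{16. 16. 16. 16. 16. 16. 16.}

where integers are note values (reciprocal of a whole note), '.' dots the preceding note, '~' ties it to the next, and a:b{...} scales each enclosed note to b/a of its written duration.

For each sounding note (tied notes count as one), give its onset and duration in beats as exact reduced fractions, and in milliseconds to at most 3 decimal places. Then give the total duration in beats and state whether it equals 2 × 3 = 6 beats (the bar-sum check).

1) 0.0ms=0b +216.086ms=3/7b
2) 216.086ms=3/7b +216.086ms=3/7b
3) 432.173ms=6/7b +216.086ms=3/7b
4) 648.259ms=9/7b +216.086ms=3/7b
5) 864.346ms=12/7b +108.043ms=3/14b
6) 972.389ms=27/14b +108.043ms=3/14b
7) 1080.432ms=15/7b +216.086ms=3/7b
8) 1296.519ms=18/7b +216.086ms=3/7b
9) 1512.605ms=3b +216.086ms=3/7b
10) 1728.691ms=24/7b +216.086ms=3/7b
11) 1944.778ms=27/7b +216.086ms=3/7b
12) 2160.864ms=30/7b +216.086ms=3/7b
13) 2376.951ms=33/7b +216.086ms=3/7b
14) 2593.037ms=36/7b +216.086ms=3/7b
15) 2809.124ms=39/7b +216.086ms=3/7b
Σ=6b of 6 (119bpm 3/4) — PASS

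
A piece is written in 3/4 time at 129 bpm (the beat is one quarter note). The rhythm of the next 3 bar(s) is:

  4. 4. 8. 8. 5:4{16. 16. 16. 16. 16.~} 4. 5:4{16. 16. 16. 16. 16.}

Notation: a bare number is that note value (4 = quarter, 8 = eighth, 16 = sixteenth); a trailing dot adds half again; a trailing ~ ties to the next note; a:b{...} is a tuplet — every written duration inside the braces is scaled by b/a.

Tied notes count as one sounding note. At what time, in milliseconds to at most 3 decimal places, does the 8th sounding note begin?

1. 0.0ms @ 0 + 697.674ms (3/2)
2. 697.674ms @ 3/2 + 697.674ms (3/2)
3. 1395.349ms @ 3 + 348.837ms (3/4)
4. 1744.186ms @ 15/4 + 348.837ms (3/4)
5. 2093.023ms @ 9/2 + 139.535ms (3/10)
6. 2232.558ms @ 24/5 + 139.535ms (3/10)
7. 2372.093ms @ 51/10 + 139.535ms (3/10)
8. 2511.628ms @ 27/5 + 139.535ms (3/10)
9. 2651.163ms @ 57/10 + 837.209ms (9/5)
10. 3488.372ms @ 15/2 + 139.535ms (3/10)
11. 3627.907ms @ 39/5 + 139.535ms (3/10)
12. 3767.442ms @ 81/10 + 139.535ms (3/10)
13. 3906.977ms @ 42/5 + 139.535ms (3/10)
14. 4046.512ms @ 87/10 + 139.535ms (3/10)

note 8 onset = 27/5b = 2511.628ms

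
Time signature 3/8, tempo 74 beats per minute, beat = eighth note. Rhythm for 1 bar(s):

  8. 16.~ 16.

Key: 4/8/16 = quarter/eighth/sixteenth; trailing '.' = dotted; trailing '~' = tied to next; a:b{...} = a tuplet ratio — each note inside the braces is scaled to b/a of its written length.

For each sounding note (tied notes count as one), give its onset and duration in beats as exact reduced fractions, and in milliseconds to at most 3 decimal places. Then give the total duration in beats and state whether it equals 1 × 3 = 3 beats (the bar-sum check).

1) 0.0ms=0b +1216.216ms=3/2b
2) 1216.216ms=3/2b +1216.216ms=3/2b
Σ=3b of 3 (74bpm 3/8) — PASS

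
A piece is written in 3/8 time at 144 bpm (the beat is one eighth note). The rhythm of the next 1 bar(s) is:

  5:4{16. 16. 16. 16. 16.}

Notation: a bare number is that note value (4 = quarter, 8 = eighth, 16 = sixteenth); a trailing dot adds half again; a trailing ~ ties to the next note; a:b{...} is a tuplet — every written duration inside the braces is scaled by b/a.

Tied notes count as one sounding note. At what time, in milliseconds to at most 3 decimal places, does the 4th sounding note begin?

note 4 onset = 9/5b = 750.0ms

1. 0.0ms @ 0 + 250.0ms (3/5)
2. 250.0ms @ 3/5 + 250.0ms (3/5)
3. 500.0ms @ 6/5 + 250.0ms (3/5)
4. 750.0ms @ 9/5 + 250.0ms (3/5)
5. 1000.0ms @ 12/5 + 250.0ms (3/5)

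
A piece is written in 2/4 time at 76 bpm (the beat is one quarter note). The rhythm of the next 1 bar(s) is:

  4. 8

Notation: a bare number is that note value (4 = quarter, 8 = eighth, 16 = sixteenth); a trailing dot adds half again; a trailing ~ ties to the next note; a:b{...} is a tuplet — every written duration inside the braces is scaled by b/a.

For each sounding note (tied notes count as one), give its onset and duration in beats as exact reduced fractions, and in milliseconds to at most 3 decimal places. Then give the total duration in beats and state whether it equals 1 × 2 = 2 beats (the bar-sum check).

1) 0.0ms=0b +1184.211ms=3/2b
2) 1184.211ms=3/2b +394.737ms=1/2b
Σ=2b of 2 (76bpm 2/4) — PASS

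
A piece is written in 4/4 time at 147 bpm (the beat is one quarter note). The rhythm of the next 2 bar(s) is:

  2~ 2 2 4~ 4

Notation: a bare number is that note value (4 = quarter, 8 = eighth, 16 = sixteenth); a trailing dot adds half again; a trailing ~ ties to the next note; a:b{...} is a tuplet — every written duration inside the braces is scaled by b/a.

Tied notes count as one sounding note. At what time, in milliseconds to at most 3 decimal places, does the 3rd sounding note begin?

note 3 onset = 6b = 2448.98ms

1. 0.0ms @ 0 + 1632.653ms (4)
2. 1632.653ms @ 4 + 816.327ms (2)
3. 2448.98ms @ 6 + 816.327ms (2)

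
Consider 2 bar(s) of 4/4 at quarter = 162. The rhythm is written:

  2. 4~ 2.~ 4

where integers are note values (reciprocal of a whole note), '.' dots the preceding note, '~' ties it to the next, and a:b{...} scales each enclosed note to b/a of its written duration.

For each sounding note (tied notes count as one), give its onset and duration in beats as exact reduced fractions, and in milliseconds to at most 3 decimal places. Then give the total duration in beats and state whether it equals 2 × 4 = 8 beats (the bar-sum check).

1) 0.0ms=0b +1111.111ms=3b
2) 1111.111ms=3b +1851.852ms=5b
Σ=8b of 8 (162bpm 4/4) — PASS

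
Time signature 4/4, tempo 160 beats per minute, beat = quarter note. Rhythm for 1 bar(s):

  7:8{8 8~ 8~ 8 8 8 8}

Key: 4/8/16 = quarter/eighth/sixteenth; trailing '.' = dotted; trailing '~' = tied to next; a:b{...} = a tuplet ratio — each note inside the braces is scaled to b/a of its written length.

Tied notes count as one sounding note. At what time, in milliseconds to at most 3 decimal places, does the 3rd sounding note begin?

1. 0.0ms @ 0 + 214.286ms (4/7)
2. 214.286ms @ 4/7 + 642.857ms (12/7)
3. 857.143ms @ 16/7 + 214.286ms (4/7)
4. 1071.429ms @ 20/7 + 214.286ms (4/7)
5. 1285.714ms @ 24/7 + 214.286ms (4/7)

note 3 onset = 16/7b = 857.143ms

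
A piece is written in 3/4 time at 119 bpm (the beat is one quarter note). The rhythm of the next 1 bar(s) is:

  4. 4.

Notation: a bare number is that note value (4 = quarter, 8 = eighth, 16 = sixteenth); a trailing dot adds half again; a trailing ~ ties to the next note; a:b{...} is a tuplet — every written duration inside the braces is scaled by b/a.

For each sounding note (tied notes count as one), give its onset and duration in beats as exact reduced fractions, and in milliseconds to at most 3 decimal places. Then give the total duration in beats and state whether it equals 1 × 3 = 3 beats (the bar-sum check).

1) 0.0ms=0b +756.303ms=3/2b
2) 756.303ms=3/2b +756.303ms=3/2b
Σ=3b of 3 (119bpm 3/4) — PASS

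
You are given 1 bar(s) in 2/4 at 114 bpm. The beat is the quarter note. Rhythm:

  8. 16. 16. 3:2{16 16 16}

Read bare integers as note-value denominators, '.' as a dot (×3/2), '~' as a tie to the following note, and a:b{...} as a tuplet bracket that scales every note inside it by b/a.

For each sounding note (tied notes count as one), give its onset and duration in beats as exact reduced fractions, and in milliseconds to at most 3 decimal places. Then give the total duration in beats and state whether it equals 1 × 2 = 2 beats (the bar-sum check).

1) 0.0ms=0b +394.737ms=3/4b
2) 394.737ms=3/4b +197.368ms=3/8b
3) 592.105ms=9/8b +197.368ms=3/8b
4) 789.474ms=3/2b +87.719ms=1/6b
5) 877.193ms=5/3b +87.719ms=1/6b
6) 964.912ms=11/6b +87.719ms=1/6b
Σ=2b of 2 (114bpm 2/4) — PASS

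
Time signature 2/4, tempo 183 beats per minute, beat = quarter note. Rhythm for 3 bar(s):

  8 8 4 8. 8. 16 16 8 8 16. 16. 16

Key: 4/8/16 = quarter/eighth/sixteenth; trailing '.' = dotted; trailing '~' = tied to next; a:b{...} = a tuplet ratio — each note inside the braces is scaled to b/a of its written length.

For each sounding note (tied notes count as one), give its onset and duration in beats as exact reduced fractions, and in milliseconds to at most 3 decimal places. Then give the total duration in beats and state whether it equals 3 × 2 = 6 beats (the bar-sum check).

1) 0.0ms=0b +163.934ms=1/2b
2) 163.934ms=1/2b +163.934ms=1/2b
3) 327.869ms=1b +327.869ms=1b
4) 655.738ms=2b +245.902ms=3/4b
5) 901.639ms=11/4b +245.902ms=3/4b
6) 1147.541ms=7/2b +81.967ms=1/4b
7) 1229.508ms=15/4b +81.967ms=1/4b
8) 1311.475ms=4b +163.934ms=1/2b
9) 1475.41ms=9/2b +163.934ms=1/2b
10) 1639.344ms=5b +122.951ms=3/8b
11) 1762.295ms=43/8b +122.951ms=3/8b
12) 1885.246ms=23/4b +81.967ms=1/4b
Σ=6b of 6 (183bpm 2/4) — PASS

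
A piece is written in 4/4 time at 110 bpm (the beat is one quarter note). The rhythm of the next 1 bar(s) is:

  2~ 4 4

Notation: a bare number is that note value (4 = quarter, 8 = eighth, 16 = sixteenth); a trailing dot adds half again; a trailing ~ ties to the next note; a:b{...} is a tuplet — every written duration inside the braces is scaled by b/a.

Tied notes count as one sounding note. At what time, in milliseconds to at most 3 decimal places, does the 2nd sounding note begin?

1. 0.0ms @ 0 + 1636.364ms (3)
2. 1636.364ms @ 3 + 545.455ms (1)

note 2 onset = 3b = 1636.364ms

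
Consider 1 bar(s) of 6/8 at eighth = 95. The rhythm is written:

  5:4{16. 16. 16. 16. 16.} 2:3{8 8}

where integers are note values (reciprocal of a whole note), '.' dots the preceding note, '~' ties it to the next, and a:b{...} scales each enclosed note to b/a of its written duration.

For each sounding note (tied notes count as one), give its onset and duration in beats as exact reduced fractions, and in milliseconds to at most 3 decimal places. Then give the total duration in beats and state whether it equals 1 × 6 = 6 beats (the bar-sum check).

1) 0.0ms=0b +378.947ms=3/5b
2) 378.947ms=3/5b +378.947ms=3/5b
3) 757.895ms=6/5b +378.947ms=3/5b
4) 1136.842ms=9/5b +378.947ms=3/5b
5) 1515.789ms=12/5b +378.947ms=3/5b
6) 1894.737ms=3b +947.368ms=3/2b
7) 2842.105ms=9/2b +947.368ms=3/2b
Σ=6b of 6 (95bpm 6/8) — PASS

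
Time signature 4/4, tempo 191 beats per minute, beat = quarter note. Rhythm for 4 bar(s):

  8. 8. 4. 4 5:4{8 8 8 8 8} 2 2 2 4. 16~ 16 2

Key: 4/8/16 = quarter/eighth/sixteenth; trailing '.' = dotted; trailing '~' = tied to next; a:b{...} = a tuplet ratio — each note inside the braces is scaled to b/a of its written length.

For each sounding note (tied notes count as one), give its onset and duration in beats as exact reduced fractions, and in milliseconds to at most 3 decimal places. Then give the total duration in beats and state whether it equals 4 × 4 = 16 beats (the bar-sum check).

1) 0.0ms=0b +235.602ms=3/4b
2) 235.602ms=3/4b +235.602ms=3/4b
3) 471.204ms=3/2b +471.204ms=3/2b
4) 942.408ms=3b +314.136ms=1b
5) 1256.545ms=4b +125.654ms=2/5b
6) 1382.199ms=22/5b +125.654ms=2/5b
7) 1507.853ms=24/5b +125.654ms=2/5b
8) 1633.508ms=26/5b +125.654ms=2/5b
9) 1759.162ms=28/5b +125.654ms=2/5b
10) 1884.817ms=6b +628.272ms=2b
11) 2513.089ms=8b +628.272ms=2b
12) 3141.361ms=10b +628.272ms=2b
13) 3769.634ms=12b +471.204ms=3/2b
14) 4240.838ms=27/2b +157.068ms=1/2b
15) 4397.906ms=14b +628.272ms=2b
Σ=16b of 16 (191bpm 4/4) — PASS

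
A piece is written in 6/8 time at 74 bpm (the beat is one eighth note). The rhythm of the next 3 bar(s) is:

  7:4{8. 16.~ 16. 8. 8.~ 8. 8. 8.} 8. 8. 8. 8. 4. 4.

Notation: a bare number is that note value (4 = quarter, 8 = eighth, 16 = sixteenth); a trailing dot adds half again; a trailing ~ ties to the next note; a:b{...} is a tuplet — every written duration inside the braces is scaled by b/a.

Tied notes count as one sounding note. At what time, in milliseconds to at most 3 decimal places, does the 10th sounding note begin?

note 10 onset = 21/2b = 8513.514ms

1. 0.0ms @ 0 + 694.981ms (6/7)
2. 694.981ms @ 6/7 + 694.981ms (6/7)
3. 1389.961ms @ 12/7 + 694.981ms (6/7)
4. 2084.942ms @ 18/7 + 1389.961ms (12/7)
5. 3474.903ms @ 30/7 + 694.981ms (6/7)
6. 4169.884ms @ 36/7 + 694.981ms (6/7)
7. 4864.865ms @ 6 + 1216.216ms (3/2)
8. 6081.081ms @ 15/2 + 1216.216ms (3/2)
9. 7297.297ms @ 9 + 1216.216ms (3/2)
10. 8513.514ms @ 21/2 + 1216.216ms (3/2)
11. 9729.73ms @ 12 + 2432.432ms (3)
12. 12162.162ms @ 15 + 2432.432ms (3)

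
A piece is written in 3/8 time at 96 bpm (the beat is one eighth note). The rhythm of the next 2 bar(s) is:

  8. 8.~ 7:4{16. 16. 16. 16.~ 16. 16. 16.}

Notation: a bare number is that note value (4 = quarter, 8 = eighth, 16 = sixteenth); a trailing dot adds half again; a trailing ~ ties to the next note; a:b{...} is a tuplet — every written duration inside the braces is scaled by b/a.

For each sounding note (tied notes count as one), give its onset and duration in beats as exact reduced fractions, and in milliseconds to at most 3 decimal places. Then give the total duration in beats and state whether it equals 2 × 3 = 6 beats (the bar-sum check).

1) 0.0ms=0b +937.5ms=3/2b
2) 937.5ms=3/2b +1205.357ms=27/14b
3) 2142.857ms=24/7b +267.857ms=3/7b
4) 2410.714ms=27/7b +267.857ms=3/7b
5) 2678.571ms=30/7b +535.714ms=6/7b
6) 3214.286ms=36/7b +267.857ms=3/7b
7) 3482.143ms=39/7b +267.857ms=3/7b
Σ=6b of 6 (96bpm 3/8) — PASS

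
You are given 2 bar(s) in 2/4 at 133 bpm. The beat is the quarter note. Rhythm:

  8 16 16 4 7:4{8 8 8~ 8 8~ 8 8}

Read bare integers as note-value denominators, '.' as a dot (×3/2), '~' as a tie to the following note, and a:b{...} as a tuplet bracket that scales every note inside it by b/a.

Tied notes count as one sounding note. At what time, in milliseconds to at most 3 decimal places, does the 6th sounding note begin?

1. 0.0ms @ 0 + 225.564ms (1/2)
2. 225.564ms @ 1/2 + 112.782ms (1/4)
3. 338.346ms @ 3/4 + 112.782ms (1/4)
4. 451.128ms @ 1 + 451.128ms (1)
5. 902.256ms @ 2 + 128.894ms (2/7)
6. 1031.149ms @ 16/7 + 128.894ms (2/7)
7. 1160.043ms @ 18/7 + 257.787ms (4/7)
8. 1417.83ms @ 22/7 + 257.787ms (4/7)
9. 1675.618ms @ 26/7 + 128.894ms (2/7)

note 6 onset = 16/7b = 1031.149ms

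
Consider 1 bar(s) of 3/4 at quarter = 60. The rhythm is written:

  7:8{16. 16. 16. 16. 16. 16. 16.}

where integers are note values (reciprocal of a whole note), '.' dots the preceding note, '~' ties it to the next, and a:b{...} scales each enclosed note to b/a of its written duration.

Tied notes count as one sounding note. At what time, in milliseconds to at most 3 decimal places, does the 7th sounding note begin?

1. 0.0ms @ 0 + 428.571ms (3/7)
2. 428.571ms @ 3/7 + 428.571ms (3/7)
3. 857.143ms @ 6/7 + 428.571ms (3/7)
4. 1285.714ms @ 9/7 + 428.571ms (3/7)
5. 1714.286ms @ 12/7 + 428.571ms (3/7)
6. 2142.857ms @ 15/7 + 428.571ms (3/7)
7. 2571.429ms @ 18/7 + 428.571ms (3/7)

note 7 onset = 18/7b = 2571.429ms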